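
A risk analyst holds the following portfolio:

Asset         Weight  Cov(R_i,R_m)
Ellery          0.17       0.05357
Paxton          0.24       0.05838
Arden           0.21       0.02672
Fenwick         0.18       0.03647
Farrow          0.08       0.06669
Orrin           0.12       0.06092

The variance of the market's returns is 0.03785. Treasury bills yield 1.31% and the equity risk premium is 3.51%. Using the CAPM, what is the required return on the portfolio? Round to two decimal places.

β_Ellery = 0.05357 / 0.03785 = 1.4153
β_Paxton = 0.05838 / 0.03785 = 1.5424
β_Arden = 0.02672 / 0.03785 = 0.7059
β_Fenwick = 0.03647 / 0.03785 = 0.9635
β_Farrow = 0.06669 / 0.03785 = 1.7620
β_Orrin = 0.06092 / 0.03785 = 1.6095
β_P = Σ w_i β_i = 0.17×1.4153 + 0.24×1.5424 + 0.21×0.7059 + 0.18×0.9635 + 0.08×1.7620 + 0.12×1.6095 = 1.2665
E(R_P) = R_f + β_P × MRP = 1.31% + 1.2665 × 3.51% = 5.76%

5.76%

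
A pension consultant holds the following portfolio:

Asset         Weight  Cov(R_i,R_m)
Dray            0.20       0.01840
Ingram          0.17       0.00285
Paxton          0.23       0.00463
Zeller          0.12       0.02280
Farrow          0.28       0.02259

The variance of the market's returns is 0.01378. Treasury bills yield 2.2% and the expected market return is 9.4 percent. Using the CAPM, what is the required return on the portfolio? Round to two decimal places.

β_Dray = 0.01840 / 0.01378 = 1.3353
β_Ingram = 0.00285 / 0.01378 = 0.2068
β_Paxton = 0.00463 / 0.01378 = 0.3360
β_Zeller = 0.02280 / 0.01378 = 1.6546
β_Farrow = 0.02259 / 0.01378 = 1.6393
β_P = Σ w_i β_i = 0.20×1.3353 + 0.17×0.2068 + 0.23×0.3360 + 0.12×1.6546 + 0.28×1.6393 = 1.0371
MRP = 9.4% − 2.2% = 7.20%
E(R_P) = R_f + β_P × MRP = 2.2% + 1.0371 × 7.2% = 9.67%

9.67%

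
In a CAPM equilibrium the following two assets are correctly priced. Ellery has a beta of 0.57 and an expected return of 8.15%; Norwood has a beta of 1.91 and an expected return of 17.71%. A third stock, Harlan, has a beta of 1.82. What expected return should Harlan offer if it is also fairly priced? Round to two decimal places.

17.07%

MRP (SML slope) = (17.71% − 8.15%) / (1.91 − 0.57) = 9.56% / 1.34 = 7.1343%
R_f (intercept) = 8.15% − 0.57 × 7.1343% = 4.0834%
E(R_Harlan) = R_f + β × MRP = 4.0834% + 1.82 × 7.1343% = 17.07%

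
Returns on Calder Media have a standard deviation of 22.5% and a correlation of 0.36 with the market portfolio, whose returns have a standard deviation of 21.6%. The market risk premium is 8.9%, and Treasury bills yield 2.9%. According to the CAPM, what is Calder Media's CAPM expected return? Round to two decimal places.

β = ρ × σ_i / σ_m = 0.36 × 22.5% / 21.6% = 0.3750
E(R) = 2.9% + 0.3750 × 8.9% = 6.24%

6.24%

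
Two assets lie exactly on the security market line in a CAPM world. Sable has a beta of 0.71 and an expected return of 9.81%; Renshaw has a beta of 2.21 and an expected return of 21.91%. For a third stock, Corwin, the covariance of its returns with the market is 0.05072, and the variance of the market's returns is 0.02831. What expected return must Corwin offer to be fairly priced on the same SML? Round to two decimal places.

MRP = (21.91% − 9.81%) / (2.21 − 0.71) = 8.0667%
R_f = 9.81% − 0.71 × 8.0667% = 4.0826%
β_Corwin = Cov / Var(R_m) = 0.05072 / 0.02831 = 1.7916
E(R_Corwin) = R_f + β × MRP = 4.0826% + 1.7916 × 8.0667% = 18.53%

18.53%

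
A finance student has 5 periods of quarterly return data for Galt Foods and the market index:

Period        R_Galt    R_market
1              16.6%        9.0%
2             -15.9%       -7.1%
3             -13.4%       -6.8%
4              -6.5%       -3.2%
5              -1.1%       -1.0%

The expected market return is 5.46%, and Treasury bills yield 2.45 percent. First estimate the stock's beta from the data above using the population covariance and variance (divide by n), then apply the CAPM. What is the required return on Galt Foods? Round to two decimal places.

Mean R_i = (16.6 − 15.9 − 13.4 − 6.5 − 1.1) / 5 = -4.0600%
Mean R_m = (9.0 − 7.1 − 6.8 − 3.2 − 1.0) / 5 = -1.8200%
Σ(R_i − R̄_i)(R_m − R̄_m) = 338.3640  ⇒  Cov = 338.3640 / 5 = 67.6728
Σ(R_m − R̄_m)² = 172.3280  ⇒  Var(R_m) = 172.3280 / 5 = 34.4656
β = Cov / Var(R_m) = 67.6728 / 34.4656 = 1.9635
MRP = 5.46% − 2.45% = 3.01%
E(R) = R_f + β × MRP = 2.45% + 1.9635 × 3.01% = 8.36%

8.36%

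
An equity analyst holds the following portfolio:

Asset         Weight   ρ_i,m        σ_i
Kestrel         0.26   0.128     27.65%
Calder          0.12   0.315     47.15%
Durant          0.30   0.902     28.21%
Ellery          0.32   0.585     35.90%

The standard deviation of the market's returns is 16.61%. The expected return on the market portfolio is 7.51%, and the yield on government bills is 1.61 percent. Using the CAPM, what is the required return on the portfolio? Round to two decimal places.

β_Kestrel = 0.128 × 27.65% / 16.61% = 0.2131
β_Calder = 0.315 × 47.15% / 16.61% = 0.8942
β_Durant = 0.902 × 28.21% / 16.61% = 1.5319
β_Ellery = 0.585 × 35.90% / 16.61% = 1.2644
β_P = Σ w_i β_i = 0.26×0.2131 + 0.12×0.8942 + 0.30×1.5319 + 0.32×1.2644 = 1.0269
MRP = 7.51% − 1.61% = 5.90%
E(R_P) = R_f + β_P × MRP = 1.61% + 1.0269 × 5.90% = 7.67%

7.67%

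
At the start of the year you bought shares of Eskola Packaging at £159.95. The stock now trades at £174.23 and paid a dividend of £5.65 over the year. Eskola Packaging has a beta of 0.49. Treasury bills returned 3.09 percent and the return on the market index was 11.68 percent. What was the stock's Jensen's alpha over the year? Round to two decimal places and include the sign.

+5.16%

Realised HPR = (P1 + D1 − P0) / P0 = (174.23 + 5.65 − 159.95) / 159.95 = 19.93 / 159.95 = 12.4601%
MRP = 11.68% − 3.09% = 8.59%
CAPM required = R_f + β·MRP = 3.09% + 0.49 × 8.59% = 7.2991%
α = realised − required = 12.4601% − 7.2991% = +5.16%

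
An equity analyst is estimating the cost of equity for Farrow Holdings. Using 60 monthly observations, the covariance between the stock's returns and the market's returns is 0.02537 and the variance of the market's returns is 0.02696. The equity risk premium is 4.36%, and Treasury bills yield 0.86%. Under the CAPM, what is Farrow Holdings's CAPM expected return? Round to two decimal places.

β = Cov(R_i, R_m) / Var(R_m) = 0.02537 / 0.02696 = 0.9410
E(R) = R_f + β × MRP = 0.86% + 0.9410 × 4.36% = 4.96%

4.96%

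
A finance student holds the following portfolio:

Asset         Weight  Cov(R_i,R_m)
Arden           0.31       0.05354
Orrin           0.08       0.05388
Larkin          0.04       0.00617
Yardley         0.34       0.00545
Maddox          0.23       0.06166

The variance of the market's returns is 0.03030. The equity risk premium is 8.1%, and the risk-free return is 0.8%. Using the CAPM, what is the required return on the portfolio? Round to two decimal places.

β_Arden = 0.05354 / 0.03030 = 1.7670
β_Orrin = 0.05388 / 0.03030 = 1.7782
β_Larkin = 0.00617 / 0.03030 = 0.2036
β_Yardley = 0.00545 / 0.03030 = 0.1799
β_Maddox = 0.06166 / 0.03030 = 2.0350
β_P = Σ w_i β_i = 0.31×1.7670 + 0.08×1.7782 + 0.04×0.2036 + 0.34×0.1799 + 0.23×2.0350 = 1.2274
E(R_P) = R_f + β_P × MRP = 0.8% + 1.2274 × 8.1% = 10.74%

10.74%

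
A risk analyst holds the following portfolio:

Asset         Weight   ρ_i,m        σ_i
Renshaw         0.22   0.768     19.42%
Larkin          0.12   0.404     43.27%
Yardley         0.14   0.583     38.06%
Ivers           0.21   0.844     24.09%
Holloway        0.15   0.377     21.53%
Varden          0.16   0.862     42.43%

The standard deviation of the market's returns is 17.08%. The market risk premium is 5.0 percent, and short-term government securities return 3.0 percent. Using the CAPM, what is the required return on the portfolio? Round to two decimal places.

β_Renshaw = 0.768 × 19.42% / 17.08% = 0.8732
β_Larkin = 0.404 × 43.27% / 17.08% = 1.0235
β_Yardley = 0.583 × 38.06% / 17.08% = 1.2991
β_Ivers = 0.844 × 24.09% / 17.08% = 1.1904
β_Holloway = 0.377 × 21.53% / 17.08% = 0.4752
β_Varden = 0.862 × 42.43% / 17.08% = 2.1414
β_P = Σ w_i β_i = 0.22×0.8732 + 0.12×1.0235 + 0.14×1.2991 + 0.21×1.1904 + 0.15×0.4752 + 0.16×2.1414 = 1.1607
E(R_P) = R_f + β_P × MRP = 3.0% + 1.1607 × 5.0% = 8.80%

8.80%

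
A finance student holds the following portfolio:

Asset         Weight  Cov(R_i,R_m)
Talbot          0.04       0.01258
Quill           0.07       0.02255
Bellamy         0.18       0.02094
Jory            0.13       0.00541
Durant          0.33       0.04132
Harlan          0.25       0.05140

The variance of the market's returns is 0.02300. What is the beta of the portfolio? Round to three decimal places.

1.437

β_Talbot = 0.01258 / 0.02300 = 0.5470
β_Quill = 0.02255 / 0.02300 = 0.9804
β_Bellamy = 0.02094 / 0.02300 = 0.9104
β_Jory = 0.00541 / 0.02300 = 0.2352
β_Durant = 0.04132 / 0.02300 = 1.7965
β_Harlan = 0.05140 / 0.02300 = 2.2348
β_P = Σ w_i β_i = 0.04×0.5470 + 0.07×0.9804 + 0.18×0.9104 + 0.13×0.2352 + 0.33×1.7965 + 0.25×2.2348 = 1.4365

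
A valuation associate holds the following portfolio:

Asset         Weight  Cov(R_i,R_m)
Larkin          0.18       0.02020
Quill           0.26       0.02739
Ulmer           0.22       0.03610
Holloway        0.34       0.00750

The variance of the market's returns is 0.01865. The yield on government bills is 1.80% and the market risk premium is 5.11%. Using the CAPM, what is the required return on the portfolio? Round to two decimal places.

7.62%

β_Larkin = 0.02020 / 0.01865 = 1.0831
β_Quill = 0.02739 / 0.01865 = 1.4686
β_Ulmer = 0.03610 / 0.01865 = 1.9357
β_Holloway = 0.00750 / 0.01865 = 0.4021
β_P = Σ w_i β_i = 0.18×1.0831 + 0.26×1.4686 + 0.22×1.9357 + 0.34×0.4021 = 1.1394
E(R_P) = R_f + β_P × MRP = 1.80% + 1.1394 × 5.11% = 7.62%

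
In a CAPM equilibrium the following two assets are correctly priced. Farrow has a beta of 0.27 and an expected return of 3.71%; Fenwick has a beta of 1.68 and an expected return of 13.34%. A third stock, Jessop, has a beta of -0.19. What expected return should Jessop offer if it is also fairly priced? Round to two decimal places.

MRP (SML slope) = (13.34% − 3.71%) / (1.68 − 0.27) = 9.63% / 1.41 = 6.8298%
R_f (intercept) = 3.71% − 0.27 × 6.8298% = 1.8660%
E(R_Jessop) = R_f + β × MRP = 1.8660% + -0.19 × 6.8298% = 0.57%

0.57%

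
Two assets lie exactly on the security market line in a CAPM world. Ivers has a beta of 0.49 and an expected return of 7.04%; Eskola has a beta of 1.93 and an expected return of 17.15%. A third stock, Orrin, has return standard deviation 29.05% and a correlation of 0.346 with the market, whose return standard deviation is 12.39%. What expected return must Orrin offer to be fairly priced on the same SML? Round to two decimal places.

MRP = (17.15% − 7.04%) / (1.93 − 0.49) = 7.0208%
R_f = 7.04% − 0.49 × 7.0208% = 3.5998%
β_Orrin = ρ·σ_i/σ_m = 0.346 × 29.05 / 12.39 = 0.8112
E(R_Orrin) = R_f + β × MRP = 3.5998% + 0.8112 × 7.0208% = 9.30%

9.30%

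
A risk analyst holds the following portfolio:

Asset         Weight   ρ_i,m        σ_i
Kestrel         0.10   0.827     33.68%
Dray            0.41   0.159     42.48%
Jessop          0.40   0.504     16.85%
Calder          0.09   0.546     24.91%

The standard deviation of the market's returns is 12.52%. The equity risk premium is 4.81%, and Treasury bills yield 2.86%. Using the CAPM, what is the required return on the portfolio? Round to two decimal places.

β_Kestrel = 0.827 × 33.68% / 12.52% = 2.2247
β_Dray = 0.159 × 42.48% / 12.52% = 0.5395
β_Jessop = 0.504 × 16.85% / 12.52% = 0.6783
β_Calder = 0.546 × 24.91% / 12.52% = 1.0863
β_P = Σ w_i β_i = 0.10×2.2247 + 0.41×0.5395 + 0.40×0.6783 + 0.09×1.0863 = 0.8128
E(R_P) = R_f + β_P × MRP = 2.86% + 0.8128 × 4.81% = 6.77%

6.77%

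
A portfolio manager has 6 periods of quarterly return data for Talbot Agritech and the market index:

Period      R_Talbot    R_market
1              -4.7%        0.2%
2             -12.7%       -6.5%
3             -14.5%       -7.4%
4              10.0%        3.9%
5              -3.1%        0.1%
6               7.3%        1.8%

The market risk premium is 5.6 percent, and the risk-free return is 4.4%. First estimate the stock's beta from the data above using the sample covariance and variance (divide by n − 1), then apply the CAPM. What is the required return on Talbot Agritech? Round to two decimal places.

Mean R_i = (-4.7 − 12.7 − 14.5 + 10.0 − 3.1 + 7.3) / 6 = -2.9500%
Mean R_m = (0.2 − 6.5 − 7.4 + 3.9 + 0.1 + 1.8) / 6 = -1.3167%
Σ(R_i − R̄_i)(R_m − R̄_m) = 217.4350  ⇒  Cov = 217.4350 / 5 = 43.4870
Σ(R_m − R̄_m)² = 105.1083  ⇒  Var(R_m) = 105.1083 / 5 = 21.0217
β = Cov / Var(R_m) = 43.4870 / 21.0217 = 2.0687
E(R) = R_f + β × MRP = 4.4% + 2.0687 × 5.6% = 15.98%

15.98%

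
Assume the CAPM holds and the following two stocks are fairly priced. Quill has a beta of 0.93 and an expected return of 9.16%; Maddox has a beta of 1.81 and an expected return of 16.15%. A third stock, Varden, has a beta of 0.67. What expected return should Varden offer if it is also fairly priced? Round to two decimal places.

MRP (SML slope) = (16.15% − 9.16%) / (1.81 − 0.93) = 6.99% / 0.88 = 7.9432%
R_f (intercept) = 9.16% − 0.93 × 7.9432% = 1.7728%
E(R_Varden) = R_f + β × MRP = 1.7728% + 0.67 × 7.9432% = 7.09%

7.09%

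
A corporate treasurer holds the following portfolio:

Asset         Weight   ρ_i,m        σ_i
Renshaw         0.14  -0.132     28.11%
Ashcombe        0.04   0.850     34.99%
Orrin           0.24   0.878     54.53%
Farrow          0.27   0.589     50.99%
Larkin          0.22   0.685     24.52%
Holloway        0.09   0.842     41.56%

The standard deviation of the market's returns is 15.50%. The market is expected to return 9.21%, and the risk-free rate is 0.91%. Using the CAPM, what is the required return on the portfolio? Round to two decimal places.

β_Renshaw = -0.132 × 28.11% / 15.50% = -0.2394
β_Ashcombe = 0.850 × 34.99% / 15.50% = 1.9188
β_Orrin = 0.878 × 54.53% / 15.50% = 3.0889
β_Farrow = 0.589 × 50.99% / 15.50% = 1.9376
β_Larkin = 0.685 × 24.52% / 15.50% = 1.0836
β_Holloway = 0.842 × 41.56% / 15.50% = 2.2576
β_P = Σ w_i β_i = 0.14×-0.2394 + 0.04×1.9188 + 0.24×3.0889 + 0.27×1.9376 + 0.22×1.0836 + 0.09×2.2576 = 1.7493
MRP = 9.21% − 0.91% = 8.30%
E(R_P) = R_f + β_P × MRP = 0.91% + 1.7493 × 8.30% = 15.43%

15.43%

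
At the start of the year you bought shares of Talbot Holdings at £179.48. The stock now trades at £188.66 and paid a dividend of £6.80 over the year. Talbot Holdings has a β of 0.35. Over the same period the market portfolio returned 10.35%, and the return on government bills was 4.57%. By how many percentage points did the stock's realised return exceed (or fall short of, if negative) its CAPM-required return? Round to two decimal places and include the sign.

+2.31%

Realised HPR = (P1 + D1 − P0) / P0 = (188.66 + 6.80 − 179.48) / 179.48 = 15.98 / 179.48 = 8.9035%
MRP = 10.35% − 4.57% = 5.78%
CAPM required = R_f + β·MRP = 4.57% + 0.35 × 5.78% = 6.5930%
α = realised − required = 8.9035% − 6.5930% = +2.31%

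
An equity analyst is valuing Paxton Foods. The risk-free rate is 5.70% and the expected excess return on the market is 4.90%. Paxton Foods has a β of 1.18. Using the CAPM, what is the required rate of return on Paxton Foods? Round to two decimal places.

E(R) = R_f + β × MRP = 5.70% + 1.18 × 4.90% = 11.48%

11.48%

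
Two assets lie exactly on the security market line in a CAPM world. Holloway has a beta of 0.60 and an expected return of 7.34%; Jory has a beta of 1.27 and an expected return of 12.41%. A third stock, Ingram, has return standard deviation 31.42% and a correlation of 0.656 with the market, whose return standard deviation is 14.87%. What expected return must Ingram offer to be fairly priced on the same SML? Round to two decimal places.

13.29%

MRP = (12.41% − 7.34%) / (1.27 − 0.60) = 7.5672%
R_f = 7.34% − 0.60 × 7.5672% = 2.7997%
β_Ingram = ρ·σ_i/σ_m = 0.656 × 31.42 / 14.87 = 1.3861
E(R_Ingram) = R_f + β × MRP = 2.7997% + 1.3861 × 7.5672% = 13.29%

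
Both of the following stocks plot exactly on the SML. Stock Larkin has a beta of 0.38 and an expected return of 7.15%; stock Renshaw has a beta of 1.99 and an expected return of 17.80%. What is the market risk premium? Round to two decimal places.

6.61%

Both satisfy E(R) = R_f + β·MRP, so the slope of the SML is
MRP = (17.80% − 7.15%) / (1.99 − 0.38) = 10.65% / 1.61 = 6.6149%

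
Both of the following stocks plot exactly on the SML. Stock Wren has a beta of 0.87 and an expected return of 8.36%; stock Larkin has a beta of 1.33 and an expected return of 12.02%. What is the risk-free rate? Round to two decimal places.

1.44%

Both satisfy E(R) = R_f + β·MRP, so the slope of the SML is
MRP = (12.02% − 8.36%) / (1.33 − 0.87) = 3.66% / 0.46 = 7.9565%
R_f = E(R_Wren) − β_Wren·MRP = 8.36% − 0.87 × 7.9565% = 1.4378%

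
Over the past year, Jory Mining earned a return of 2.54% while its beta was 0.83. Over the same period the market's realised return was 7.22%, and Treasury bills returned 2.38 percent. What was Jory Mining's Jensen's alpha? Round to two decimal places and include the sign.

Market excess return = 7.22% − 2.38% = 4.84%
CAPM benchmark = R_f + β(R_m − R_f) = 2.38% + 0.83 × 4.84% = 6.3972%
α = actual − benchmark = 2.54% − 6.3972% = -3.86%

-3.86%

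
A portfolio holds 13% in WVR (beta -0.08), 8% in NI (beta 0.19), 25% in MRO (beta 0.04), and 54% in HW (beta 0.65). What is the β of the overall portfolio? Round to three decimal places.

0.366

β_P = Σ w_i β_i = 0.13×-0.08 + 0.08×0.19 + 0.25×0.04 + 0.54×0.65 = 0.3658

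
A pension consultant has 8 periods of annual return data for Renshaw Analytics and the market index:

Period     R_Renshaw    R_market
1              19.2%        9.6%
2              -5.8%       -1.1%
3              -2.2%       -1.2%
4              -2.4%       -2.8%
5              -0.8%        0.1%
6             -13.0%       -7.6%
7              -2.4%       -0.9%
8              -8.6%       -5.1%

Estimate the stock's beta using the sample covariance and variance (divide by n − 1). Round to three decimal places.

1.845

Mean R_i = (19.2 − 5.8 − 2.2 − 2.4 − 0.8 − 13.0 − 2.4 − 8.6) / 8 = -2.0000%
Mean R_m = (9.6 − 1.1 − 1.2 − 2.8 + 0.1 − 7.6 − 0.9 − 5.1) / 8 = -1.1250%
Σ(R_i − R̄_i)(R_m − R̄_m) = 326.8000  ⇒  Cov = 326.8000 / 7 = 46.6857
Σ(R_m − R̄_m)² = 177.1150  ⇒  Var(R_m) = 177.1150 / 7 = 25.3021
β = Cov / Var(R_m) = 46.6857 / 25.3021 = 1.8451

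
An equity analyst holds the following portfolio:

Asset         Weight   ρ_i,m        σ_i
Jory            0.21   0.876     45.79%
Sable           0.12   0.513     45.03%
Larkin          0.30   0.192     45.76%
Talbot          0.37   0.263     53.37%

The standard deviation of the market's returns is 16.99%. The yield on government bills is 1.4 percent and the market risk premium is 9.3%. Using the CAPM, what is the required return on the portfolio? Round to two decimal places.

11.81%

β_Jory = 0.876 × 45.79% / 16.99% = 2.3609
β_Sable = 0.513 × 45.03% / 16.99% = 1.3596
β_Larkin = 0.192 × 45.76% / 16.99% = 0.5171
β_Talbot = 0.263 × 53.37% / 16.99% = 0.8262
β_P = Σ w_i β_i = 0.21×2.3609 + 0.12×1.3596 + 0.30×0.5171 + 0.37×0.8262 = 1.1198
E(R_P) = R_f + β_P × MRP = 1.4% + 1.1198 × 9.3% = 11.81%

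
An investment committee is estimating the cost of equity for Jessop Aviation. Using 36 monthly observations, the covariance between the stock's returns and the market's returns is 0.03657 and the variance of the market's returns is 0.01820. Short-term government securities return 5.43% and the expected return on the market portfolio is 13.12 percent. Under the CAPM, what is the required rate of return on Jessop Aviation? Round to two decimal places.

β = Cov(R_i, R_m) / Var(R_m) = 0.03657 / 0.01820 = 2.0093
MRP = 13.12% − 5.43% = 7.69%
E(R) = R_f + β × MRP = 5.43% + 2.0093 × 7.69% = 20.88%

20.88%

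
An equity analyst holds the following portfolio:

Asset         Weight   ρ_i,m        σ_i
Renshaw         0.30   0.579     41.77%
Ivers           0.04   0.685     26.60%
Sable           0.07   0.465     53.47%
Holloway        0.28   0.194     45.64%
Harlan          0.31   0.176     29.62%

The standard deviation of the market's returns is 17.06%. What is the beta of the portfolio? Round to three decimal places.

0.810

β_Renshaw = 0.579 × 41.77% / 17.06% = 1.4176
β_Ivers = 0.685 × 26.60% / 17.06% = 1.0681
β_Sable = 0.465 × 53.47% / 17.06% = 1.4574
β_Holloway = 0.194 × 45.64% / 17.06% = 0.5190
β_Harlan = 0.176 × 29.62% / 17.06% = 0.3056
β_P = Σ w_i β_i = 0.30×1.4176 + 0.04×1.0681 + 0.07×1.4574 + 0.28×0.5190 + 0.31×0.3056 = 0.8101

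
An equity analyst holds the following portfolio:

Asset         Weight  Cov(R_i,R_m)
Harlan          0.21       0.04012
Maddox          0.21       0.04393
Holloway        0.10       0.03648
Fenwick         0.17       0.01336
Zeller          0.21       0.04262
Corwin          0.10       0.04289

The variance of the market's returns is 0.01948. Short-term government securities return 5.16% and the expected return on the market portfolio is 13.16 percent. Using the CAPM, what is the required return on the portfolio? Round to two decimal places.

β_Harlan = 0.04012 / 0.01948 = 2.0595
β_Maddox = 0.04393 / 0.01948 = 2.2551
β_Holloway = 0.03648 / 0.01948 = 1.8727
β_Fenwick = 0.01336 / 0.01948 = 0.6858
β_Zeller = 0.04262 / 0.01948 = 2.1879
β_Corwin = 0.04289 / 0.01948 = 2.2017
β_P = Σ w_i β_i = 0.21×2.0595 + 0.21×2.2551 + 0.10×1.8727 + 0.17×0.6858 + 0.21×2.1879 + 0.10×2.2017 = 1.8896
MRP = 13.16% − 5.16% = 8.00%
E(R_P) = R_f + β_P × MRP = 5.16% + 1.8896 × 8.00% = 20.28%

20.28%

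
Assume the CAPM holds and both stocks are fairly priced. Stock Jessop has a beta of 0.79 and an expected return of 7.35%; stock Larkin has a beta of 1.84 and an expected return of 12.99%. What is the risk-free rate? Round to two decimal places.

3.11%

Both satisfy E(R) = R_f + β·MRP, so the slope of the SML is
MRP = (12.99% − 7.35%) / (1.84 − 0.79) = 5.64% / 1.05 = 5.3714%
R_f = E(R_Jessop) − β_Jessop·MRP = 7.35% − 0.79 × 5.3714% = 3.1066%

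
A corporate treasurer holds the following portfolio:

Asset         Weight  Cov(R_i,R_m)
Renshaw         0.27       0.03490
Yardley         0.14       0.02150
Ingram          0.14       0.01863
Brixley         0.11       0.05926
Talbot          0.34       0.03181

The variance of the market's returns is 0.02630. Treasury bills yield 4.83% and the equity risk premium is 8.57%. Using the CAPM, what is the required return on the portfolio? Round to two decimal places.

15.38%

β_Renshaw = 0.03490 / 0.02630 = 1.3270
β_Yardley = 0.02150 / 0.02630 = 0.8175
β_Ingram = 0.01863 / 0.02630 = 0.7084
β_Brixley = 0.05926 / 0.02630 = 2.2532
β_Talbot = 0.03181 / 0.02630 = 1.2095
β_P = Σ w_i β_i = 0.27×1.3270 + 0.14×0.8175 + 0.14×0.7084 + 0.11×2.2532 + 0.34×1.2095 = 1.2310
E(R_P) = R_f + β_P × MRP = 4.83% + 1.2310 × 8.57% = 15.38%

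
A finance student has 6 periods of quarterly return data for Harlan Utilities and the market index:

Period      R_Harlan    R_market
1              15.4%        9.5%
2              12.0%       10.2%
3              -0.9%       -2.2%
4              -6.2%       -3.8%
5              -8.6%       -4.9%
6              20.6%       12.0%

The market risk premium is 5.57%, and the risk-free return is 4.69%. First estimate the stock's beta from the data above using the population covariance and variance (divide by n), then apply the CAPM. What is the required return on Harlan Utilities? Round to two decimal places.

Mean R_i = (15.4 + 12.0 − 0.9 − 6.2 − 8.6 + 20.6) / 6 = 5.3833%
Mean R_m = (9.5 + 10.2 − 2.2 − 3.8 − 4.9 + 12.0) / 6 = 3.4667%
Σ(R_i − R̄_i)(R_m − R̄_m) = 471.6067  ⇒  Cov = 471.6067 / 6 = 78.6011
Σ(R_m − R̄_m)² = 309.4733  ⇒  Var(R_m) = 309.4733 / 6 = 51.5789
β = Cov / Var(R_m) = 78.6011 / 51.5789 = 1.5239
E(R) = R_f + β × MRP = 4.69% + 1.5239 × 5.57% = 13.18%

13.18%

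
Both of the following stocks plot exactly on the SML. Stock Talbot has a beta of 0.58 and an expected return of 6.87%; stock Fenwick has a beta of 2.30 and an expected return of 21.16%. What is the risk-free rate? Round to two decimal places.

Both satisfy E(R) = R_f + β·MRP, so the slope of the SML is
MRP = (21.16% − 6.87%) / (2.30 − 0.58) = 14.29% / 1.72 = 8.3081%
R_f = E(R_Talbot) − β_Talbot·MRP = 6.87% − 0.58 × 8.3081% = 2.0513%

2.05%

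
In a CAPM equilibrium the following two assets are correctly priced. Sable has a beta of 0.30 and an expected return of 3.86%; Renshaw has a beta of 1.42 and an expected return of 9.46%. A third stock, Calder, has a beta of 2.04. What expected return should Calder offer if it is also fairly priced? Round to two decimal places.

12.56%

MRP (SML slope) = (9.46% − 3.86%) / (1.42 − 0.30) = 5.60% / 1.12 = 5.0000%
R_f (intercept) = 3.86% − 0.30 × 5.0000% = 2.3600%
E(R_Calder) = R_f + β × MRP = 2.3600% + 2.04 × 5.0000% = 12.56%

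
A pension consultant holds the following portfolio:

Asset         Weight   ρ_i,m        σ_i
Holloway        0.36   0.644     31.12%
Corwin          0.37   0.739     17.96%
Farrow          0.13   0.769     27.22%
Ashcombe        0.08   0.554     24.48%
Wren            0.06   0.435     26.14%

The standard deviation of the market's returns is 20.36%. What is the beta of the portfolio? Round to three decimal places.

β_Holloway = 0.644 × 31.12% / 20.36% = 0.9843
β_Corwin = 0.739 × 17.96% / 20.36% = 0.6519
β_Farrow = 0.769 × 27.22% / 20.36% = 1.0281
β_Ashcombe = 0.554 × 24.48% / 20.36% = 0.6661
β_Wren = 0.435 × 26.14% / 20.36% = 0.5585
β_P = Σ w_i β_i = 0.36×0.9843 + 0.37×0.6519 + 0.13×1.0281 + 0.08×0.6661 + 0.06×0.5585 = 0.8160

0.816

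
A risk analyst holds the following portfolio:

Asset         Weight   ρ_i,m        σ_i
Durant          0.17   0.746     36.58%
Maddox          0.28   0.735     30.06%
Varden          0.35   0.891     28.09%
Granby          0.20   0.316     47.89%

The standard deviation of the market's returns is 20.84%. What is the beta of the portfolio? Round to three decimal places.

1.085

β_Durant = 0.746 × 36.58% / 20.84% = 1.3094
β_Maddox = 0.735 × 30.06% / 20.84% = 1.0602
β_Varden = 0.891 × 28.09% / 20.84% = 1.2010
β_Granby = 0.316 × 47.89% / 20.84% = 0.7262
β_P = Σ w_i β_i = 0.17×1.3094 + 0.28×1.0602 + 0.35×1.2010 + 0.20×0.7262 = 1.0850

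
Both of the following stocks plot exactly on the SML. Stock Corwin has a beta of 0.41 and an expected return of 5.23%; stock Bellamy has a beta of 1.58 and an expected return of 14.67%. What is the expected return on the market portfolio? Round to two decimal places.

9.99%

Both satisfy E(R) = R_f + β·MRP, so the slope of the SML is
MRP = (14.67% − 5.23%) / (1.58 − 0.41) = 9.44% / 1.17 = 8.0684%
R_f = E(R_Corwin) − β_Corwin·MRP = 5.23% − 0.41 × 8.0684% = 1.9220%
E(R_m) = R_f + MRP = 1.9220% + 8.0684% = 9.99%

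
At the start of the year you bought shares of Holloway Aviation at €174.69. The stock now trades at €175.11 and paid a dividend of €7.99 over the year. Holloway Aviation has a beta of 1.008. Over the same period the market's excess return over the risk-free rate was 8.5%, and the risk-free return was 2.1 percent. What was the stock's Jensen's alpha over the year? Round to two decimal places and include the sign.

Realised HPR = (P1 + D1 − P0) / P0 = (175.11 + 7.99 − 174.69) / 174.69 = 8.41 / 174.69 = 4.8142%
CAPM required = R_f + β·MRP = 2.1% + 1.008 × 8.5% = 10.6680%
α = realised − required = 4.8142% − 10.6680% = -5.85%

-5.85%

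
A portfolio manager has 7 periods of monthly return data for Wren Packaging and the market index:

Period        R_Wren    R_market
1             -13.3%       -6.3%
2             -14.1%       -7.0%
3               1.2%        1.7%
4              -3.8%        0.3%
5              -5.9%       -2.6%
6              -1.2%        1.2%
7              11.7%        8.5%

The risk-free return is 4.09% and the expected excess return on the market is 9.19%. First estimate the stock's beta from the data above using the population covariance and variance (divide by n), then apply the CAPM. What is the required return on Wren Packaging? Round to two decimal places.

19.34%

Mean R_i = (-13.3 − 14.1 + 1.2 − 3.8 − 5.9 − 1.2 + 11.7) / 7 = -3.6286%
Mean R_m = (-6.3 − 7.0 + 1.7 + 0.3 − 2.6 + 1.2 + 8.5) / 7 = -0.6000%
Σ(R_i − R̄_i)(R_m − R̄_m) = 281.5000  ⇒  Cov = 281.5000 / 7 = 40.2143
Σ(R_m − R̄_m)² = 169.6000  ⇒  Var(R_m) = 169.6000 / 7 = 24.2286
β = Cov / Var(R_m) = 40.2143 / 24.2286 = 1.6598
E(R) = R_f + β × MRP = 4.09% + 1.6598 × 9.19% = 19.34%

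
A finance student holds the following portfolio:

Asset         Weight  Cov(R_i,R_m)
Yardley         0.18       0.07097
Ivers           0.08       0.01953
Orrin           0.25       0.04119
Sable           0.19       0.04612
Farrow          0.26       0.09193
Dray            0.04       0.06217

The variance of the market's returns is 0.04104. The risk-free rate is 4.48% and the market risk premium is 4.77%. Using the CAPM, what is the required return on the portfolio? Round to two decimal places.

11.43%

β_Yardley = 0.07097 / 0.04104 = 1.7293
β_Ivers = 0.01953 / 0.04104 = 0.4759
β_Orrin = 0.04119 / 0.04104 = 1.0037
β_Sable = 0.04612 / 0.04104 = 1.1238
β_Farrow = 0.09193 / 0.04104 = 2.2400
β_Dray = 0.06217 / 0.04104 = 1.5149
β_P = Σ w_i β_i = 0.18×1.7293 + 0.08×0.4759 + 0.25×1.0037 + 0.19×1.1238 + 0.26×2.2400 + 0.04×1.5149 = 1.4568
E(R_P) = R_f + β_P × MRP = 4.48% + 1.4568 × 4.77% = 11.43%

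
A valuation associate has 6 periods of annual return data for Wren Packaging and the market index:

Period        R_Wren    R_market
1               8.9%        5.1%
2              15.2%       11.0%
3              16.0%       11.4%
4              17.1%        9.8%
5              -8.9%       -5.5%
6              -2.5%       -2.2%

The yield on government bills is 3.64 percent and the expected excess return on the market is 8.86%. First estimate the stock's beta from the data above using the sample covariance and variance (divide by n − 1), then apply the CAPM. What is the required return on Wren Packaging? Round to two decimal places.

16.86%

Mean R_i = (8.9 + 15.2 + 16.0 + 17.1 − 8.9 − 2.5) / 6 = 7.6333%
Mean R_m = (5.1 + 11.0 + 11.4 + 9.8 − 5.5 − 2.2) / 6 = 4.9333%
Σ(R_i − R̄_i)(R_m − R̄_m) = 391.0733  ⇒  Cov = 391.0733 / 5 = 78.2147
Σ(R_m − R̄_m)² = 262.0733  ⇒  Var(R_m) = 262.0733 / 5 = 52.4147
β = Cov / Var(R_m) = 78.2147 / 52.4147 = 1.4922
E(R) = R_f + β × MRP = 3.64% + 1.4922 × 8.86% = 16.86%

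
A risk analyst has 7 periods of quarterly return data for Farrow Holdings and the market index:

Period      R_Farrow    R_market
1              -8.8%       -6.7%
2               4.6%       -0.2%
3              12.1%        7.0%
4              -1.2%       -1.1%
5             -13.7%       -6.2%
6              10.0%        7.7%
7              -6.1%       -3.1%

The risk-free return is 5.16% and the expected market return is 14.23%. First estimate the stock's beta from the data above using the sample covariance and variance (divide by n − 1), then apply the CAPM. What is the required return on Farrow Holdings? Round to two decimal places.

Mean R_i = (-8.8 + 4.6 + 12.1 − 1.2 − 13.7 + 10.0 − 6.1) / 7 = -0.4429%
Mean R_m = (-6.7 − 0.2 + 7.0 − 1.1 − 6.2 + 7.7 − 3.1) / 7 = -0.3714%
Σ(R_i − R̄_i)(R_m − R̄_m) = 323.7586  ⇒  Cov = 323.7586 / 6 = 53.9598
Σ(R_m − R̄_m)² = 201.5143  ⇒  Var(R_m) = 201.5143 / 6 = 33.5857
β = Cov / Var(R_m) = 53.9598 / 33.5857 = 1.6066
MRP = 14.23% − 5.16% = 9.07%
E(R) = R_f + β × MRP = 5.16% + 1.6066 × 9.07% = 19.73%

19.73%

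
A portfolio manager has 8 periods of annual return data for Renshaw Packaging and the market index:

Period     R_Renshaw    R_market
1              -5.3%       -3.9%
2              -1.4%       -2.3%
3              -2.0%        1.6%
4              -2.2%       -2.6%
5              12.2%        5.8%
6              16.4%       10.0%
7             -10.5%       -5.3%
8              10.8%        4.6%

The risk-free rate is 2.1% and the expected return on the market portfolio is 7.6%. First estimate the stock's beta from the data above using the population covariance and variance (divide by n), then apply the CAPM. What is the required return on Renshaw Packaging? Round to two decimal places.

Mean R_i = (-5.3 − 1.4 − 2.0 − 2.2 + 12.2 + 16.4 − 10.5 + 10.8) / 8 = 2.2500%
Mean R_m = (-3.9 − 2.3 + 1.6 − 2.6 + 5.8 + 10.0 − 5.3 + 4.6) / 8 = 0.9875%
Σ(R_i − R̄_i)(R_m − R̄_m) = 348.7250  ⇒  Cov = 348.7250 / 8 = 43.5906
Σ(R_m − R̄_m)² = 204.9088  ⇒  Var(R_m) = 204.9088 / 8 = 25.6136
β = Cov / Var(R_m) = 43.5906 / 25.6136 = 1.7019
MRP = 7.6% − 2.1% = 5.50%
E(R) = R_f + β × MRP = 2.1% + 1.7019 × 5.5% = 11.46%

11.46%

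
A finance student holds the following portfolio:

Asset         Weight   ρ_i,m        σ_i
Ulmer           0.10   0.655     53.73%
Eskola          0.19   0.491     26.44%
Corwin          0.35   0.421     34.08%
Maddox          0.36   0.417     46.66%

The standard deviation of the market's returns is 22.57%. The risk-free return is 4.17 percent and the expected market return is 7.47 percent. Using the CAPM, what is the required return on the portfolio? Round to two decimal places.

β_Ulmer = 0.655 × 53.73% / 22.57% = 1.5593
β_Eskola = 0.491 × 26.44% / 22.57% = 0.5752
β_Corwin = 0.421 × 34.08% / 22.57% = 0.6357
β_Maddox = 0.417 × 46.66% / 22.57% = 0.8621
β_P = Σ w_i β_i = 0.10×1.5593 + 0.19×0.5752 + 0.35×0.6357 + 0.36×0.8621 = 0.7981
MRP = 7.47% − 4.17% = 3.30%
E(R_P) = R_f + β_P × MRP = 4.17% + 0.7981 × 3.30% = 6.80%

6.80%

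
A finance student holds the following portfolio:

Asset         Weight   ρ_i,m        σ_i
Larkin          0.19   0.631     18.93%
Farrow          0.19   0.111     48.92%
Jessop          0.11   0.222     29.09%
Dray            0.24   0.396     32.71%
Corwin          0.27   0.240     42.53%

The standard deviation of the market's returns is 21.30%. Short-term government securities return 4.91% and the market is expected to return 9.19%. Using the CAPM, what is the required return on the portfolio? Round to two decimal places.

β_Larkin = 0.631 × 18.93% / 21.30% = 0.5608
β_Farrow = 0.111 × 48.92% / 21.30% = 0.2549
β_Jessop = 0.222 × 29.09% / 21.30% = 0.3032
β_Dray = 0.396 × 32.71% / 21.30% = 0.6081
β_Corwin = 0.240 × 42.53% / 21.30% = 0.4792
β_P = Σ w_i β_i = 0.19×0.5608 + 0.19×0.2549 + 0.11×0.3032 + 0.24×0.6081 + 0.27×0.4792 = 0.4637
MRP = 9.19% − 4.91% = 4.28%
E(R_P) = R_f + β_P × MRP = 4.91% + 0.4637 × 4.28% = 6.89%

6.89%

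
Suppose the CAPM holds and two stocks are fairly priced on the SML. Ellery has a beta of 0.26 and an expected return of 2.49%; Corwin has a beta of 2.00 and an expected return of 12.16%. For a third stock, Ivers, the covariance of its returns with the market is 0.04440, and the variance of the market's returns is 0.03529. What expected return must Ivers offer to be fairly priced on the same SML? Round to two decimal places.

MRP = (12.16% − 2.49%) / (2.00 − 0.26) = 5.5575%
R_f = 2.49% − 0.26 × 5.5575% = 1.0451%
β_Ivers = Cov / Var(R_m) = 0.04440 / 0.03529 = 1.2581
E(R_Ivers) = R_f + β × MRP = 1.0451% + 1.2581 × 5.5575% = 8.04%

8.04%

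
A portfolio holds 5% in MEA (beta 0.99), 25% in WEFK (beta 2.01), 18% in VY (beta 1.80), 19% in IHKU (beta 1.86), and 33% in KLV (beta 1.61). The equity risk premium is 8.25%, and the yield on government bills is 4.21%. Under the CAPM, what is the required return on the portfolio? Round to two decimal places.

β_P = Σ w_i β_i = 0.05×0.99 + 0.25×2.01 + 0.18×1.80 + 0.19×1.86 + 0.33×1.61 = 1.7607
E(R_P) = R_f + β_P × MRP = 4.21% + 1.7607 × 8.25% = 18.74%

18.74%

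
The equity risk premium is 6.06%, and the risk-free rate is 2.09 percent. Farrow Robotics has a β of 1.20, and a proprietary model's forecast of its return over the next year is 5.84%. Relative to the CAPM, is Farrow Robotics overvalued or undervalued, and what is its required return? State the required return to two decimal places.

Required return = R_f + β·MRP = 2.09% + 1.20 × 6.06% = 9.36%
Forecast 5.84% < required 9.36% → the stock plots below the SML → overvalued.

Overvalued; required return 9.36%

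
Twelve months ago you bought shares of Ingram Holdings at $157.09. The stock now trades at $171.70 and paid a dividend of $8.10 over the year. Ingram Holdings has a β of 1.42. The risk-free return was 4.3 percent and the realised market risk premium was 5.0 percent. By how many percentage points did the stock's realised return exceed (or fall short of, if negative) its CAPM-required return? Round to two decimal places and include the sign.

+3.06%

Realised HPR = (P1 + D1 − P0) / P0 = (171.70 + 8.10 − 157.09) / 157.09 = 22.71 / 157.09 = 14.4567%
CAPM required = R_f + β·MRP = 4.3% + 1.42 × 5.0% = 11.4000%
α = realised − required = 14.4567% − 11.4000% = +3.06%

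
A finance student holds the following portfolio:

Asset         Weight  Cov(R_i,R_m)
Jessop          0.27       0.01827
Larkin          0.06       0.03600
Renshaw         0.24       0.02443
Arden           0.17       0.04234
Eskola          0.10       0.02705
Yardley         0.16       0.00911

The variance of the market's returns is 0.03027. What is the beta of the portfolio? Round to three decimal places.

0.803

β_Jessop = 0.01827 / 0.03027 = 0.6036
β_Larkin = 0.03600 / 0.03027 = 1.1893
β_Renshaw = 0.02443 / 0.03027 = 0.8071
β_Arden = 0.04234 / 0.03027 = 1.3987
β_Eskola = 0.02705 / 0.03027 = 0.8936
β_Yardley = 0.00911 / 0.03027 = 0.3010
β_P = Σ w_i β_i = 0.27×0.6036 + 0.06×1.1893 + 0.24×0.8071 + 0.17×1.3987 + 0.10×0.8936 + 0.16×0.3010 = 0.8033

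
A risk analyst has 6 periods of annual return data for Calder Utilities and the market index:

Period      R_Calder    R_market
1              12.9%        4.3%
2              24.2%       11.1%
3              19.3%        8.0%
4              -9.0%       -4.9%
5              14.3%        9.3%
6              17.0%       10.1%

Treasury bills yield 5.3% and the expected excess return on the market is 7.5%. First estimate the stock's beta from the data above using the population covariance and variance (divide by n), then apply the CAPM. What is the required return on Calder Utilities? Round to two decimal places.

Mean R_i = (12.9 + 24.2 + 19.3 − 9.0 + 14.3 + 17.0) / 6 = 13.1167%
Mean R_m = (4.3 + 11.1 + 8.0 − 4.9 + 9.3 + 10.1) / 6 = 6.3167%
Σ(R_i − R̄_i)(R_m − R̄_m) = 330.1583  ⇒  Cov = 330.1583 / 6 = 55.0264
Σ(R_m − R̄_m)² = 178.8083  ⇒  Var(R_m) = 178.8083 / 6 = 29.8014
β = Cov / Var(R_m) = 55.0264 / 29.8014 = 1.8464
E(R) = R_f + β × MRP = 5.3% + 1.8464 × 7.5% = 19.15%

19.15%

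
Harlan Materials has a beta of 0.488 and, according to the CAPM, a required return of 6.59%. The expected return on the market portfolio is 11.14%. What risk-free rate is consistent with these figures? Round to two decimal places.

2.25%

E(R) = R_f + β(E(R_m) − R_f) = R_f(1 − β) + β·E(R_m)
6.59% = R_f × (1 − 0.488) + 0.488 × 11.14%
6.59% = R_f × 0.512 + 5.43632%
R_f = (6.59% − 5.43632%) / 0.512 = 2.25%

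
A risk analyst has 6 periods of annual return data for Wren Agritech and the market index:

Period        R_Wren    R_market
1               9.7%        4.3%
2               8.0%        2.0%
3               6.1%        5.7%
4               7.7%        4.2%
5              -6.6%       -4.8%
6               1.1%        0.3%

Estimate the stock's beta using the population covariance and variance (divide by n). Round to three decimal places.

Mean R_i = (9.7 + 8.0 + 6.1 + 7.7 − 6.6 + 1.1) / 6 = 4.3333%
Mean R_m = (4.3 + 2.0 + 5.7 + 4.2 − 4.8 + 0.3) / 6 = 1.9500%
Σ(R_i − R̄_i)(R_m − R̄_m) = 106.1300  ⇒  Cov = 106.1300 / 6 = 17.6883
Σ(R_m − R̄_m)² = 72.9350  ⇒  Var(R_m) = 72.9350 / 6 = 12.1558
β = Cov / Var(R_m) = 17.6883 / 12.1558 = 1.4551

1.455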